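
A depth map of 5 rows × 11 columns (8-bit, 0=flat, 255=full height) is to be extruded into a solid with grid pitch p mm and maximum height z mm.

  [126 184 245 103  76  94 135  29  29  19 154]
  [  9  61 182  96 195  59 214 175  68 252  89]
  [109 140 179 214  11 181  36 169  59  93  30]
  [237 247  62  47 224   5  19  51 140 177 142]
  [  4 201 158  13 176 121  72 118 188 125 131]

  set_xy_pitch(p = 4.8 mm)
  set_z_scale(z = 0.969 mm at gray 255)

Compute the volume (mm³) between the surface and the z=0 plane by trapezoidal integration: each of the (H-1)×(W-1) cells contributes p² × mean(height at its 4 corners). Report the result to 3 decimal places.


421.191

height_mm = gray/255 × 0.969; cell vol = 4.8² × mean(4 corners)
unit = 4.8² × 0.969 / (4×255) = 0.021888 mm³ per gray-sum
row 0: Σ corner-gray over 10 cells = 4810  → 105.2813
row 1: Σ corner-gray over 10 cells = 5005  → 109.5494
row 2: Σ corner-gray over 10 cells = 4626  → 101.2539
row 3: Σ corner-gray over 10 cells = 4802  → 105.1062
Σ rows: total corner-gray = 19243  → 421.1908 mm³


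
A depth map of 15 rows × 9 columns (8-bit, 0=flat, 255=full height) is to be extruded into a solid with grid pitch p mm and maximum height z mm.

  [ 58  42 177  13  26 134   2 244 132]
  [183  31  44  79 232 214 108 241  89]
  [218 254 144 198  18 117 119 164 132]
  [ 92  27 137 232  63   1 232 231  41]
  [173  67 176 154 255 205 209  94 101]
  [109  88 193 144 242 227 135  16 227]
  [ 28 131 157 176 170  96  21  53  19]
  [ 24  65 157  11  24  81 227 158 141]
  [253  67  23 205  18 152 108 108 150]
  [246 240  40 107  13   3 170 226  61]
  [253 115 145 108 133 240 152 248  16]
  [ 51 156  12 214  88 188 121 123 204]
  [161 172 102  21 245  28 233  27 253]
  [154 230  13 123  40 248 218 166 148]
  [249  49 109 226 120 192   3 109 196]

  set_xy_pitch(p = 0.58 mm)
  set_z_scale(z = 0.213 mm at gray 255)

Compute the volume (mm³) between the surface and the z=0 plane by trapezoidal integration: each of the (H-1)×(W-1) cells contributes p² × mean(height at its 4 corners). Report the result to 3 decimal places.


4.117

height_mm = gray/255 × 0.213; cell vol = 0.58² × mean(4 corners)
unit = 0.58² × 0.213 / (4×255) = 7.02482e-05 mm³ per gray-sum
row 0: Σ corner-gray over 8 cells = 3636  → 0.2554
row 1: Σ corner-gray over 8 cells = 4548  → 0.3195
row 2: Σ corner-gray over 8 cells = 4357  → 0.3061
row 3: Σ corner-gray over 8 cells = 4573  → 0.3212
row 4: Σ corner-gray over 8 cells = 5020  → 0.3526
row 5: Σ corner-gray over 8 cells = 4081  → 0.2867
row 6: Σ corner-gray over 8 cells = 3266  → 0.2294
row 7: Σ corner-gray over 8 cells = 3376  → 0.2372
row 8: Σ corner-gray over 8 cells = 3670  → 0.2578
row 9: Σ corner-gray over 8 cells = 4456  → 0.3130
row 10: Σ corner-gray over 8 cells = 4610  → 0.3238
row 11: Σ corner-gray over 8 cells = 4129  → 0.2901
row 12: Σ corner-gray over 8 cells = 4448  → 0.3125
row 13: Σ corner-gray over 8 cells = 4439  → 0.3118
Σ rows: total corner-gray = 58609  → 4.1172 mm³


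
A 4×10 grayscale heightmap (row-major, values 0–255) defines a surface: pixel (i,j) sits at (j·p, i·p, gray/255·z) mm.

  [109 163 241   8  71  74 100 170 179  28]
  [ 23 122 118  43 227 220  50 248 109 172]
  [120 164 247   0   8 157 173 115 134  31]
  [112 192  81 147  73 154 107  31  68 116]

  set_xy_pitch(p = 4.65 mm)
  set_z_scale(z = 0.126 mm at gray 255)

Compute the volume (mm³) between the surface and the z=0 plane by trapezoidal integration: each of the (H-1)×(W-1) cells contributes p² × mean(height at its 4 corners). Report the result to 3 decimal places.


height_mm = gray/255 × 0.126; cell vol = 4.65² × mean(4 corners)
unit = 4.65² × 0.126 / (4×255) = 0.00267101 mm³ per gray-sum
row 0: Σ corner-gray over 9 cells = 4618  → 12.3347
row 1: Σ corner-gray over 9 cells = 4616  → 12.3294
row 2: Σ corner-gray over 9 cells = 4081  → 10.9004
Σ rows: total corner-gray = 13315  → 35.5646 mm³

35.565


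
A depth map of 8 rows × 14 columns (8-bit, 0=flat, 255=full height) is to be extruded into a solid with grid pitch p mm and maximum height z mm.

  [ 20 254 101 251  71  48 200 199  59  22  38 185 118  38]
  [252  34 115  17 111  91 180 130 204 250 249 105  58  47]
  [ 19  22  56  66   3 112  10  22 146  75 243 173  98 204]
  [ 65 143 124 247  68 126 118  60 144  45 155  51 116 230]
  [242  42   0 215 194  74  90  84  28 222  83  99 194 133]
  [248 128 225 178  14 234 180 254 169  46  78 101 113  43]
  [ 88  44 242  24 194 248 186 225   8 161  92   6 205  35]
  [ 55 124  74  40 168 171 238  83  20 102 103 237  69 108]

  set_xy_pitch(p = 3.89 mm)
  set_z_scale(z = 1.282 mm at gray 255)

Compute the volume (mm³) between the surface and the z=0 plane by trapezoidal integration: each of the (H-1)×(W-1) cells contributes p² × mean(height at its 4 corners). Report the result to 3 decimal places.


836.283

height_mm = gray/255 × 1.282; cell vol = 3.89² × mean(4 corners)
unit = 3.89² × 1.282 / (4×255) = 0.019019 mm³ per gray-sum
row 0: Σ corner-gray over 13 cells = 6537  → 124.3270
row 1: Σ corner-gray over 13 cells = 5662  → 107.6854
row 2: Σ corner-gray over 13 cells = 5364  → 102.0178
row 3: Σ corner-gray over 13 cells = 6114  → 116.2820
row 4: Σ corner-gray over 13 cells = 6756  → 128.4922
row 5: Σ corner-gray over 13 cells = 7124  → 135.4912
row 6: Σ corner-gray over 13 cells = 6414  → 121.9877
Σ rows: total corner-gray = 43971  → 836.2833 mm³


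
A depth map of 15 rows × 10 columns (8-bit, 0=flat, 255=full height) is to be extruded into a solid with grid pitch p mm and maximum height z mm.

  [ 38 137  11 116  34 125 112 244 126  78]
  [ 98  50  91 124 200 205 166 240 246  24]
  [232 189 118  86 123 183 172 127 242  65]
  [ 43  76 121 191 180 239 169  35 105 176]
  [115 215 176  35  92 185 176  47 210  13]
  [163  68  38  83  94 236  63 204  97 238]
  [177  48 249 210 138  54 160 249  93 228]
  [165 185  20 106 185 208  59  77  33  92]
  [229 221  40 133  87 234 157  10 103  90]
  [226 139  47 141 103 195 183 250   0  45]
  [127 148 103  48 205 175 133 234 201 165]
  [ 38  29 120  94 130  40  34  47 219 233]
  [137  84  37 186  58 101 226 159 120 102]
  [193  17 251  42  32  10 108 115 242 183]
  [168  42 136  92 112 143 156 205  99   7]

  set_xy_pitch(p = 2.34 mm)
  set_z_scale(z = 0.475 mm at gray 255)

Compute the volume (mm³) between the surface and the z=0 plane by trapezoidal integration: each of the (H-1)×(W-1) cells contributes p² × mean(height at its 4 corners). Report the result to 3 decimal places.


height_mm = gray/255 × 0.475; cell vol = 2.34² × mean(4 corners)
unit = 2.34² × 0.475 / (4×255) = 0.00254991 mm³ per gray-sum
row 0: Σ corner-gray over 9 cells = 4692  → 11.9642
row 1: Σ corner-gray over 9 cells = 5543  → 14.1342
row 2: Σ corner-gray over 9 cells = 5228  → 13.3309
row 3: Σ corner-gray over 9 cells = 4851  → 12.3696
row 4: Σ corner-gray over 9 cells = 4567  → 11.6454
row 5: Σ corner-gray over 9 cells = 4974  → 12.6833
row 6: Σ corner-gray over 9 cells = 4810  → 12.2651
row 7: Σ corner-gray over 9 cells = 4292  → 10.9442
row 8: Σ corner-gray over 9 cells = 4676  → 11.9234
row 9: Σ corner-gray over 9 cells = 5173  → 13.1907
row 10: Σ corner-gray over 9 cells = 4483  → 11.4313
row 11: Σ corner-gray over 9 cells = 3878  → 9.8886
row 12: Σ corner-gray over 9 cells = 4191  → 10.6867
row 13: Σ corner-gray over 9 cells = 4155  → 10.5949
Σ rows: total corner-gray = 65513  → 167.0524 mm³

167.052


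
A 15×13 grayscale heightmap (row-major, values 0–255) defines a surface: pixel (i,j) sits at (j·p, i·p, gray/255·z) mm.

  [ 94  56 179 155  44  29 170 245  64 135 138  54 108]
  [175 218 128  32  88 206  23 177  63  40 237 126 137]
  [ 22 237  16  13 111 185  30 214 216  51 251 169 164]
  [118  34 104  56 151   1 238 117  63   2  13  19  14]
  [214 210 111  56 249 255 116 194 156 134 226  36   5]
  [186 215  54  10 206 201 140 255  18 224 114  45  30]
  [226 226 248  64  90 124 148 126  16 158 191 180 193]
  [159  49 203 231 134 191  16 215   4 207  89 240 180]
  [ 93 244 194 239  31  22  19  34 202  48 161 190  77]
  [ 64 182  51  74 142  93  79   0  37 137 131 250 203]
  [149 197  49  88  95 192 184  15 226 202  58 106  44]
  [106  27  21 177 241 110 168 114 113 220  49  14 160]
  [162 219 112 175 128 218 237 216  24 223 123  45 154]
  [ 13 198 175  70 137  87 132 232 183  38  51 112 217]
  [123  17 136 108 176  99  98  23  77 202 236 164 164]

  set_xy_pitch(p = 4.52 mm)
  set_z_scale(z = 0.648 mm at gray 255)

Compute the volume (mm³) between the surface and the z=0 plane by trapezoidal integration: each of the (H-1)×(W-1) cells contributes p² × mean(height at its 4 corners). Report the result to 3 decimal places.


height_mm = gray/255 × 0.648; cell vol = 4.52² × mean(4 corners)
unit = 4.52² × 0.648 / (4×255) = 0.0129793 mm³ per gray-sum
row 0: Σ corner-gray over 12 cells = 5728  → 74.3455
row 1: Σ corner-gray over 12 cells = 6160  → 79.9526
row 2: Σ corner-gray over 12 cells = 4900  → 63.5986
row 3: Σ corner-gray over 12 cells = 5433  → 70.5166
row 4: Σ corner-gray over 12 cells = 6885  → 89.3626
row 5: Σ corner-gray over 12 cells = 6741  → 87.4935
row 6: Σ corner-gray over 12 cells = 7058  → 91.6080
row 7: Σ corner-gray over 12 cells = 6435  → 83.5219
row 8: Σ corner-gray over 12 cells = 5557  → 72.1260
row 9: Σ corner-gray over 12 cells = 5636  → 73.1514
row 10: Σ corner-gray over 12 cells = 5791  → 75.1632
row 11: Σ corner-gray over 12 cells = 6530  → 84.7549
row 12: Σ corner-gray over 12 cells = 6816  → 88.4670
row 13: Σ corner-gray over 12 cells = 6019  → 78.1225
Σ rows: total corner-gray = 85689  → 1112.1843 mm³

1112.184


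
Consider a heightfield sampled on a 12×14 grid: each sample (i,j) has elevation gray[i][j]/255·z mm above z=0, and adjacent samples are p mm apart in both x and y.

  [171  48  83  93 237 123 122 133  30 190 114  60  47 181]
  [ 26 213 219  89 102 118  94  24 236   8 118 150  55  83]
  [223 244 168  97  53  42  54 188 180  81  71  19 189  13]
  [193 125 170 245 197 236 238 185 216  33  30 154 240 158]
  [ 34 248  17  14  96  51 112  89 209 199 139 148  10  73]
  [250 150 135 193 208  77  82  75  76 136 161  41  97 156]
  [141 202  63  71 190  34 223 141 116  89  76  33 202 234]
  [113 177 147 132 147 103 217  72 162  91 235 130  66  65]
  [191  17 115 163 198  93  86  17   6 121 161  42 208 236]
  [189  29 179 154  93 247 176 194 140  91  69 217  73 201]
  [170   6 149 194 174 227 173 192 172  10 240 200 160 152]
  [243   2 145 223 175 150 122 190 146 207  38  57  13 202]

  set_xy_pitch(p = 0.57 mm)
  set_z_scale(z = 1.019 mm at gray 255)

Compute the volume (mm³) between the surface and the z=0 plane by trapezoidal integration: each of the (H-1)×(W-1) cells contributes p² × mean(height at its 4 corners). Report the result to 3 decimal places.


height_mm = gray/255 × 1.019; cell vol = 0.57² × mean(4 corners)
unit = 0.57² × 1.019 / (4×255) = 0.000324581 mm³ per gray-sum
row 0: Σ corner-gray over 13 cells = 5873  → 1.9063
row 1: Σ corner-gray over 13 cells = 5969  → 1.9374
row 2: Σ corner-gray over 13 cells = 7497  → 2.4334
row 3: Σ corner-gray over 13 cells = 7260  → 2.3565
row 4: Σ corner-gray over 13 cells = 6039  → 1.9601
row 5: Σ corner-gray over 13 cells = 6523  → 2.1172
row 6: Σ corner-gray over 13 cells = 6791  → 2.2042
row 7: Σ corner-gray over 13 cells = 6417  → 2.0828
row 8: Σ corner-gray over 13 cells = 6595  → 2.1406
row 9: Σ corner-gray over 13 cells = 7830  → 2.5415
row 10: Σ corner-gray over 13 cells = 7497  → 2.4334
Σ rows: total corner-gray = 74291  → 24.1135 mm³

24.113


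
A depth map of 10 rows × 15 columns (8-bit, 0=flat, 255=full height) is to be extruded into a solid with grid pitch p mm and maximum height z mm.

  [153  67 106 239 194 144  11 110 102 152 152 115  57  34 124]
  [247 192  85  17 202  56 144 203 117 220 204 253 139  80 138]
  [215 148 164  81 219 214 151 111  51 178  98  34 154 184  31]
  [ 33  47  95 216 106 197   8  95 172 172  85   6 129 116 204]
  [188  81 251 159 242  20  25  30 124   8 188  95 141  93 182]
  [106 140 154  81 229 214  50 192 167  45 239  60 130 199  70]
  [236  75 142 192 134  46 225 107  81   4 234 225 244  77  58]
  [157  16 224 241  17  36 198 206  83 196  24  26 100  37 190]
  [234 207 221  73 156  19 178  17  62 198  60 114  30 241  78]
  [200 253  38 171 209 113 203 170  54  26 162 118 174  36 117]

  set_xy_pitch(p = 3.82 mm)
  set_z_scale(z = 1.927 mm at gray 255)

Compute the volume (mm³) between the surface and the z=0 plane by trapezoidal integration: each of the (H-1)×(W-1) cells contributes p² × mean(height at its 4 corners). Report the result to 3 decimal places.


height_mm = gray/255 × 1.927; cell vol = 3.82² × mean(4 corners)
unit = 3.82² × 1.927 / (4×255) = 0.0275682 mm³ per gray-sum
row 0: Σ corner-gray over 14 cells = 7452  → 205.4382
row 1: Σ corner-gray over 14 cells = 8029  → 221.3450
row 2: Σ corner-gray over 14 cells = 6945  → 191.4611
row 3: Σ corner-gray over 14 cells = 6409  → 176.6845
row 4: Σ corner-gray over 14 cells = 7260  → 200.1451
row 5: Σ corner-gray over 14 cells = 7842  → 216.1898
row 6: Σ corner-gray over 14 cells = 7021  → 193.5563
row 7: Σ corner-gray over 14 cells = 6619  → 182.4739
row 8: Σ corner-gray over 14 cells = 7235  → 199.4559
Σ rows: total corner-gray = 64812  → 1786.7496 mm³

1786.750


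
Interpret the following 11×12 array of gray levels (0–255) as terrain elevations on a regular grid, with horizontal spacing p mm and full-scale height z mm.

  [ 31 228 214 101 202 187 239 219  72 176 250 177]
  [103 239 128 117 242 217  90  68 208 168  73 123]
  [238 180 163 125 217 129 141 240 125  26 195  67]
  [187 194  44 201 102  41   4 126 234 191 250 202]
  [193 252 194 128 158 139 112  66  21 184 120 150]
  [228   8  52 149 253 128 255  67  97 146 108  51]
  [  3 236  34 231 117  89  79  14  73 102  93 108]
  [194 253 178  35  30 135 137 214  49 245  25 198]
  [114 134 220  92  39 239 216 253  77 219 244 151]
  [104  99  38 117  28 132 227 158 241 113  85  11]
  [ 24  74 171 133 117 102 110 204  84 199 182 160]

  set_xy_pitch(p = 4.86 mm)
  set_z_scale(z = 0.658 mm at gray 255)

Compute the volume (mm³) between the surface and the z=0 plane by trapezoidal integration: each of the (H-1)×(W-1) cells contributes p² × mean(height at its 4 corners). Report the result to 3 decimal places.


height_mm = gray/255 × 0.658; cell vol = 4.86² × mean(4 corners)
unit = 4.86² × 0.658 / (4×255) = 0.015237 mm³ per gray-sum
row 0: Σ corner-gray over 11 cells = 7310  → 111.3822
row 1: Σ corner-gray over 11 cells = 6713  → 102.2857
row 2: Σ corner-gray over 11 cells = 6550  → 99.8021
row 3: Σ corner-gray over 11 cells = 6254  → 95.2919
row 4: Σ corner-gray over 11 cells = 5896  → 89.8371
row 5: Σ corner-gray over 11 cells = 5052  → 76.9771
row 6: Σ corner-gray over 11 cells = 5241  → 79.8569
row 7: Σ corner-gray over 11 cells = 6725  → 102.4685
row 8: Σ corner-gray over 11 cells = 6322  → 96.3280
row 9: Σ corner-gray over 11 cells = 5527  → 84.2147
Σ rows: total corner-gray = 61590  → 938.4442 mm³

938.444


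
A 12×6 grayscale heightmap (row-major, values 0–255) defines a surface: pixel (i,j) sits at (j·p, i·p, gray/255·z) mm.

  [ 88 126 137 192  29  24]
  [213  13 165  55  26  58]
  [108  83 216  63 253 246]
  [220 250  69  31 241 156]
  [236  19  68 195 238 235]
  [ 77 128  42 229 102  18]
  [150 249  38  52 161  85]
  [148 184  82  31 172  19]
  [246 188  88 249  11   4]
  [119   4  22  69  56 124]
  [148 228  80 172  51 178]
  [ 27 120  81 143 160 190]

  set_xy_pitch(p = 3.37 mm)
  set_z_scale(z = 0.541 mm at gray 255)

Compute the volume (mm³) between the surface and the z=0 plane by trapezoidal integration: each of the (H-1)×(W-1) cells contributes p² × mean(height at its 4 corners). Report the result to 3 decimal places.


160.065

height_mm = gray/255 × 0.541; cell vol = 3.37² × mean(4 corners)
unit = 3.37² × 0.541 / (4×255) = 0.00602361 mm³ per gray-sum
row 0: Σ corner-gray over 5 cells = 1869  → 11.2581
row 1: Σ corner-gray over 5 cells = 2373  → 14.2940
row 2: Σ corner-gray over 5 cells = 3142  → 18.9262
row 3: Σ corner-gray over 5 cells = 3069  → 18.4865
row 4: Σ corner-gray over 5 cells = 2608  → 15.7096
row 5: Σ corner-gray over 5 cells = 2332  → 14.0471
row 6: Σ corner-gray over 5 cells = 2340  → 14.0952
row 7: Σ corner-gray over 5 cells = 2427  → 14.6193
row 8: Σ corner-gray over 5 cells = 1867  → 11.2461
row 9: Σ corner-gray over 5 cells = 1933  → 11.6436
row 10: Σ corner-gray over 5 cells = 2613  → 15.7397
Σ rows: total corner-gray = 26573  → 160.0654 mm³


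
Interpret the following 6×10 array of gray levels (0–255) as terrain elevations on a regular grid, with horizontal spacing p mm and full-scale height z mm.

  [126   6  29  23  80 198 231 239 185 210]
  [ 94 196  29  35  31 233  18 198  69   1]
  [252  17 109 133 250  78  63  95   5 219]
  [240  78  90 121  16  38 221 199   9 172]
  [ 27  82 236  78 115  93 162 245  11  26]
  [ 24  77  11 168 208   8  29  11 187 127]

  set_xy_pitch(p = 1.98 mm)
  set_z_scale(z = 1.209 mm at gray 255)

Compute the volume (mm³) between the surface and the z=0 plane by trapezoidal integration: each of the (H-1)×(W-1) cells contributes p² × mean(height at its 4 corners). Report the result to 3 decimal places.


height_mm = gray/255 × 1.209; cell vol = 1.98² × mean(4 corners)
unit = 1.98² × 1.209 / (4×255) = 0.00464683 mm³ per gray-sum
row 0: Σ corner-gray over 9 cells = 4031  → 18.7314
row 1: Σ corner-gray over 9 cells = 3684  → 17.1189
row 2: Σ corner-gray over 9 cells = 3927  → 18.2481
row 3: Σ corner-gray over 9 cells = 4053  → 18.8336
row 4: Σ corner-gray over 9 cells = 3646  → 16.9423
Σ rows: total corner-gray = 19341  → 89.8743 mm³

89.874


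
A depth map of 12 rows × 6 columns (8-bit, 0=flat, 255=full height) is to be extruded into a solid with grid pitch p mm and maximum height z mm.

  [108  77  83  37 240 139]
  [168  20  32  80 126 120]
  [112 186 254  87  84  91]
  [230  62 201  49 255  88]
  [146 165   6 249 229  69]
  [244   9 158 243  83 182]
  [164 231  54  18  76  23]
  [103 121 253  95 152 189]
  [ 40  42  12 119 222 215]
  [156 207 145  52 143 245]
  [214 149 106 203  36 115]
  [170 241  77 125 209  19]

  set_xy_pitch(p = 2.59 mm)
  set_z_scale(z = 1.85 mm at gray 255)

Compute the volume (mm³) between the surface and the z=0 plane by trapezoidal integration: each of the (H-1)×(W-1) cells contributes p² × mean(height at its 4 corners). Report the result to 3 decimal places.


346.725

height_mm = gray/255 × 1.85; cell vol = 2.59² × mean(4 corners)
unit = 2.59² × 1.85 / (4×255) = 0.0121667 mm³ per gray-sum
row 0: Σ corner-gray over 5 cells = 1925  → 23.4208
row 1: Σ corner-gray over 5 cells = 2229  → 27.1195
row 2: Σ corner-gray over 5 cells = 2877  → 35.0035
row 3: Σ corner-gray over 5 cells = 2965  → 36.0741
row 4: Σ corner-gray over 5 cells = 2925  → 35.5875
row 5: Σ corner-gray over 5 cells = 2357  → 28.6768
row 6: Σ corner-gray over 5 cells = 2479  → 30.1611
row 7: Σ corner-gray over 5 cells = 2579  → 31.3778
row 8: Σ corner-gray over 5 cells = 2540  → 30.9033
row 9: Σ corner-gray over 5 cells = 2812  → 34.2126
row 10: Σ corner-gray over 5 cells = 2810  → 34.1883
Σ rows: total corner-gray = 28498  → 346.7252 mm³


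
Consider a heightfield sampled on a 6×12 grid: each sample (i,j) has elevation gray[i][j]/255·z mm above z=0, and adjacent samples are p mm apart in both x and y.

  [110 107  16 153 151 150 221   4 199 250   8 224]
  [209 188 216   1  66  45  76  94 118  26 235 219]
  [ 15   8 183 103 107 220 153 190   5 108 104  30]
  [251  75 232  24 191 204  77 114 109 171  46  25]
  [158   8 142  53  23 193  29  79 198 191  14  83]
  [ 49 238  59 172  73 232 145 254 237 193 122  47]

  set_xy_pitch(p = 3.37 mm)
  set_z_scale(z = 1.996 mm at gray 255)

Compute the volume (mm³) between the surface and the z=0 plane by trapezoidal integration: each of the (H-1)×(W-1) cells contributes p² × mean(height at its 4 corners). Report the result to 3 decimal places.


579.021

height_mm = gray/255 × 1.996; cell vol = 3.37² × mean(4 corners)
unit = 3.37² × 1.996 / (4×255) = 0.0222239 mm³ per gray-sum
row 0: Σ corner-gray over 11 cells = 5410  → 120.2313
row 1: Σ corner-gray over 11 cells = 4965  → 110.3416
row 2: Σ corner-gray over 11 cells = 5169  → 114.8753
row 3: Σ corner-gray over 11 cells = 4863  → 108.0748
row 4: Σ corner-gray over 11 cells = 5647  → 125.4983
Σ rows: total corner-gray = 26054  → 579.0213 mm³


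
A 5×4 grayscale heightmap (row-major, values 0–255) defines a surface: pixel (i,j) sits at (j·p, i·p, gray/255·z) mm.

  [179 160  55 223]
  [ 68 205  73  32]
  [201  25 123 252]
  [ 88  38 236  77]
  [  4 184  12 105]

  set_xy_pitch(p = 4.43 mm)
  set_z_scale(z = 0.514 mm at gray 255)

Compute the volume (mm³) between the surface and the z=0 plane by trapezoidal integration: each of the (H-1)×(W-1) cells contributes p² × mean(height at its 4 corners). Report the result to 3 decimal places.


55.074

height_mm = gray/255 × 0.514; cell vol = 4.43² × mean(4 corners)
unit = 4.43² × 0.514 / (4×255) = 0.00988941 mm³ per gray-sum
row 0: Σ corner-gray over 3 cells = 1488  → 14.7154
row 1: Σ corner-gray over 3 cells = 1405  → 13.8946
row 2: Σ corner-gray over 3 cells = 1462  → 14.4583
row 3: Σ corner-gray over 3 cells = 1214  → 12.0057
Σ rows: total corner-gray = 5569  → 55.0741 mm³


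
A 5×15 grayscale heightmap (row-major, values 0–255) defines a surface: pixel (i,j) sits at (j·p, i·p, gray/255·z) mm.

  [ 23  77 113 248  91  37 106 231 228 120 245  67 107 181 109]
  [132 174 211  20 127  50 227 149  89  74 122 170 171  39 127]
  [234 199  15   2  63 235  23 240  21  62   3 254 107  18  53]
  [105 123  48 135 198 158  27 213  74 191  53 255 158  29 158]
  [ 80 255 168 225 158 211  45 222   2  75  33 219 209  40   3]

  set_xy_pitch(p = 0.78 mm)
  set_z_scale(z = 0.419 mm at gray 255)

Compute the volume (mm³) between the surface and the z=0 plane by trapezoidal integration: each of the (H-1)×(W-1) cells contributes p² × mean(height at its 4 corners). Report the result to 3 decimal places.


height_mm = gray/255 × 0.419; cell vol = 0.78² × mean(4 corners)
unit = 0.78² × 0.419 / (4×255) = 0.000249921 mm³ per gray-sum
row 0: Σ corner-gray over 14 cells = 7339  → 1.8342
row 1: Σ corner-gray over 14 cells = 6276  → 1.5685
row 2: Σ corner-gray over 14 cells = 6358  → 1.5890
row 3: Σ corner-gray over 14 cells = 7394  → 1.8479
Σ rows: total corner-gray = 27367  → 6.8396 mm³

6.840


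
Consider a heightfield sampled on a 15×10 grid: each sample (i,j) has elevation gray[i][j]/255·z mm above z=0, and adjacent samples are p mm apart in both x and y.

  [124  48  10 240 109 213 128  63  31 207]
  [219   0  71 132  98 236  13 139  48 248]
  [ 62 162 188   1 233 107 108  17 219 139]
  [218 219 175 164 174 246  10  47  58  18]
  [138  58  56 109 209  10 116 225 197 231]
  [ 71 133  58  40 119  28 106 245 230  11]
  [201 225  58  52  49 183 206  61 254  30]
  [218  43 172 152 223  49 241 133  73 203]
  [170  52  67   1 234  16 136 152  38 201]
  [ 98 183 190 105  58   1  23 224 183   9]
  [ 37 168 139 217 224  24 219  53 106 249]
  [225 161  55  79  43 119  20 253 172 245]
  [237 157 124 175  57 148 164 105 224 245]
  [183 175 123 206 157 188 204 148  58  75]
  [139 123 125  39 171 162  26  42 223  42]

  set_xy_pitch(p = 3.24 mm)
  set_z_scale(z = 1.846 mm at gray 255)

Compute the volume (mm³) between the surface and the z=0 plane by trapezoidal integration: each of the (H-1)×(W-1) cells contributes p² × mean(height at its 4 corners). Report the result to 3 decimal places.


1223.586

height_mm = gray/255 × 1.846; cell vol = 3.24² × mean(4 corners)
unit = 3.24² × 1.846 / (4×255) = 0.0189986 mm³ per gray-sum
row 0: Σ corner-gray over 9 cells = 3956  → 75.1585
row 1: Σ corner-gray over 9 cells = 4212  → 80.0221
row 2: Σ corner-gray over 9 cells = 4693  → 89.1604
row 3: Σ corner-gray over 9 cells = 4751  → 90.2623
row 4: Σ corner-gray over 9 cells = 4329  → 82.2449
row 5: Σ corner-gray over 9 cells = 4407  → 83.7268
row 6: Σ corner-gray over 9 cells = 5000  → 94.9930
row 7: Σ corner-gray over 9 cells = 4356  → 82.7579
row 8: Σ corner-gray over 9 cells = 3804  → 72.2707
row 9: Σ corner-gray over 9 cells = 4627  → 87.9065
row 10: Σ corner-gray over 9 cells = 4860  → 92.3332
row 11: Σ corner-gray over 9 cells = 5064  → 96.2089
row 12: Σ corner-gray over 9 cells = 5566  → 105.7462
row 13: Σ corner-gray over 9 cells = 4779  → 90.7943
Σ rows: total corner-gray = 64404  → 1223.5857 mm³


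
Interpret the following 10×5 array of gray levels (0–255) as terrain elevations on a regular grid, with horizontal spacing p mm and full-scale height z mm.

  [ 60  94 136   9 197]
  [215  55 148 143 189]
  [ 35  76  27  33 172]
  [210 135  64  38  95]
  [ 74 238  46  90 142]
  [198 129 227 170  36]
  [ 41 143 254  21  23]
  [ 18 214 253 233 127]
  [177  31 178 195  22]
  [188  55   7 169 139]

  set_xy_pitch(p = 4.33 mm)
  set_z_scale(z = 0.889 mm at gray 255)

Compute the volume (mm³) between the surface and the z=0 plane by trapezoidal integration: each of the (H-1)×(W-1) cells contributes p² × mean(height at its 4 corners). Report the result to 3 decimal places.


height_mm = gray/255 × 0.889; cell vol = 4.33² × mean(4 corners)
unit = 4.33² × 0.889 / (4×255) = 0.016341 mm³ per gray-sum
row 0: Σ corner-gray over 4 cells = 1831  → 29.9203
row 1: Σ corner-gray over 4 cells = 1575  → 25.7370
row 2: Σ corner-gray over 4 cells = 1258  → 20.5569
row 3: Σ corner-gray over 4 cells = 1743  → 28.4823
row 4: Σ corner-gray over 4 cells = 2250  → 36.7671
row 5: Σ corner-gray over 4 cells = 2186  → 35.7213
row 6: Σ corner-gray over 4 cells = 2445  → 39.9536
row 7: Σ corner-gray over 4 cells = 2552  → 41.7021
row 8: Σ corner-gray over 4 cells = 1796  → 29.3484
Σ rows: total corner-gray = 17636  → 288.1890 mm³

288.189


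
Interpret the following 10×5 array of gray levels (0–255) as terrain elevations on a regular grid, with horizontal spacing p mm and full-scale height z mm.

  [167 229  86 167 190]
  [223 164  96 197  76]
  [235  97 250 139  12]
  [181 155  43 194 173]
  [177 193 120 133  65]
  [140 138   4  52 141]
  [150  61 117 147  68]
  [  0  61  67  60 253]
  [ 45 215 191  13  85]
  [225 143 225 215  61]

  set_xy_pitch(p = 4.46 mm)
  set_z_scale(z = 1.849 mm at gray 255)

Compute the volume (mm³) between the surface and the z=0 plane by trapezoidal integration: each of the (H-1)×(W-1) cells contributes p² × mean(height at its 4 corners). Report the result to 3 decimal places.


665.241

height_mm = gray/255 × 1.849; cell vol = 4.46² × mean(4 corners)
unit = 4.46² × 1.849 / (4×255) = 0.0360584 mm³ per gray-sum
row 0: Σ corner-gray over 4 cells = 2534  → 91.3720
row 1: Σ corner-gray over 4 cells = 2432  → 87.6940
row 2: Σ corner-gray over 4 cells = 2357  → 84.9896
row 3: Σ corner-gray over 4 cells = 2272  → 81.9247
row 4: Σ corner-gray over 4 cells = 1803  → 65.0133
row 5: Σ corner-gray over 4 cells = 1537  → 55.4218
row 6: Σ corner-gray over 4 cells = 1497  → 53.9794
row 7: Σ corner-gray over 4 cells = 1597  → 57.5853
row 8: Σ corner-gray over 4 cells = 2420  → 87.2613
Σ rows: total corner-gray = 18449  → 665.2414 mm³


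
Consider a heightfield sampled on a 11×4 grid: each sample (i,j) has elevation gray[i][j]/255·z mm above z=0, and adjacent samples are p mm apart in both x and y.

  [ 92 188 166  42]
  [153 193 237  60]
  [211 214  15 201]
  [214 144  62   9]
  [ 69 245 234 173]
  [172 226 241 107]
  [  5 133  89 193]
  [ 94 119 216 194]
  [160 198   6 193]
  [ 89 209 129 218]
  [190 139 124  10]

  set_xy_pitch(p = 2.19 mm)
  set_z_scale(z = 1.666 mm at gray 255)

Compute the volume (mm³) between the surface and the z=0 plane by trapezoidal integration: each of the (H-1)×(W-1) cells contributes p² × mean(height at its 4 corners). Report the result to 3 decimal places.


height_mm = gray/255 × 1.666; cell vol = 2.19² × mean(4 corners)
unit = 2.19² × 1.666 / (4×255) = 0.00783363 mm³ per gray-sum
row 0: Σ corner-gray over 3 cells = 1915  → 15.0014
row 1: Σ corner-gray over 3 cells = 1943  → 15.2207
row 2: Σ corner-gray over 3 cells = 1505  → 11.7896
row 3: Σ corner-gray over 3 cells = 1835  → 14.3747
row 4: Σ corner-gray over 3 cells = 2413  → 18.9025
row 5: Σ corner-gray over 3 cells = 1855  → 14.5314
row 6: Σ corner-gray over 3 cells = 1600  → 12.5338
row 7: Σ corner-gray over 3 cells = 1719  → 13.4660
row 8: Σ corner-gray over 3 cells = 1744  → 13.6619
row 9: Σ corner-gray over 3 cells = 1709  → 13.3877
Σ rows: total corner-gray = 18238  → 142.8697 mm³

142.870


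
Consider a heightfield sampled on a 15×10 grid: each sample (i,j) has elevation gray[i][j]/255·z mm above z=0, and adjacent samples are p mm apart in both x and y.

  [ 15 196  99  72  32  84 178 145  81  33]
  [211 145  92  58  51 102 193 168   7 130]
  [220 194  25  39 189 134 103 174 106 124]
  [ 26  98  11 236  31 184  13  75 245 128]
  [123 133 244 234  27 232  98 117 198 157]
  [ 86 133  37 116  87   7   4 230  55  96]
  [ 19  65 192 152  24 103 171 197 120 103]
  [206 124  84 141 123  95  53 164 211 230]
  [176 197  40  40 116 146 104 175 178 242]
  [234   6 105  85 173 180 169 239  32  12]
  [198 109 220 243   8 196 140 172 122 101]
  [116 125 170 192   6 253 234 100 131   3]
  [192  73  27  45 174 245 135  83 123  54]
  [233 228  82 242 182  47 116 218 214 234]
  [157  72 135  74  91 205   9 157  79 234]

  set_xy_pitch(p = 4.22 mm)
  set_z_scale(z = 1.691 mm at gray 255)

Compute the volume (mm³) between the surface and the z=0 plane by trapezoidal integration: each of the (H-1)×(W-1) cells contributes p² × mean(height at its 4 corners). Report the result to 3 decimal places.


height_mm = gray/255 × 1.691; cell vol = 4.22² × mean(4 corners)
unit = 4.22² × 1.691 / (4×255) = 0.0295235 mm³ per gray-sum
row 0: Σ corner-gray over 9 cells = 3795  → 112.0418
row 1: Σ corner-gray over 9 cells = 4245  → 125.3274
row 2: Σ corner-gray over 9 cells = 4212  → 124.3531
row 3: Σ corner-gray over 9 cells = 4786  → 141.2996
row 4: Σ corner-gray over 9 cells = 4366  → 128.8997
row 5: Σ corner-gray over 9 cells = 3690  → 108.9418
row 6: Σ corner-gray over 9 cells = 4596  → 135.6902
row 7: Σ corner-gray over 9 cells = 4836  → 142.7758
row 8: Σ corner-gray over 9 cells = 4634  → 136.8121
row 9: Σ corner-gray over 9 cells = 4943  → 145.9348
row 10: Σ corner-gray over 9 cells = 5260  → 155.2938
row 11: Σ corner-gray over 9 cells = 4597  → 135.7197
row 12: Σ corner-gray over 9 cells = 5181  → 152.9614
row 13: Σ corner-gray over 9 cells = 5160  → 152.3414
Σ rows: total corner-gray = 64301  → 1898.3927 mm³

1898.393


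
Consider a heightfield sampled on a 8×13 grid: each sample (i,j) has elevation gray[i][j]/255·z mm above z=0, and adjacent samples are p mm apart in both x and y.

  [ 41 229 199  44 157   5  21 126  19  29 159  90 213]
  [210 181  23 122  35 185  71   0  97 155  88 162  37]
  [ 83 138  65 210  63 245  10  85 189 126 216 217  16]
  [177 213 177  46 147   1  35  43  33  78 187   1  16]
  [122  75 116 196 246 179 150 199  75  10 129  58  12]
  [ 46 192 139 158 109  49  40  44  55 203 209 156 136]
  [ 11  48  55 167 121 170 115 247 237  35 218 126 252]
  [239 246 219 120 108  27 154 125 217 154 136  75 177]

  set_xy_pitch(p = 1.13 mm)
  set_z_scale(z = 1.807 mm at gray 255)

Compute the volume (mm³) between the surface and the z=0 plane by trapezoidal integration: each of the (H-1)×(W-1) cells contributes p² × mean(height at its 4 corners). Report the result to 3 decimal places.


height_mm = gray/255 × 1.807; cell vol = 1.13² × mean(4 corners)
unit = 1.13² × 1.807 / (4×255) = 0.00226212 mm³ per gray-sum
row 0: Σ corner-gray over 12 cells = 4895  → 11.0731
row 1: Σ corner-gray over 12 cells = 5712  → 12.9212
row 2: Σ corner-gray over 12 cells = 5342  → 12.0842
row 3: Σ corner-gray over 12 cells = 5115  → 11.5707
row 4: Σ corner-gray over 12 cells = 5890  → 13.3239
row 5: Σ corner-gray over 12 cells = 6231  → 14.0952
row 6: Σ corner-gray over 12 cells = 6919  → 15.6516
Σ rows: total corner-gray = 40104  → 90.7199 mm³

90.720


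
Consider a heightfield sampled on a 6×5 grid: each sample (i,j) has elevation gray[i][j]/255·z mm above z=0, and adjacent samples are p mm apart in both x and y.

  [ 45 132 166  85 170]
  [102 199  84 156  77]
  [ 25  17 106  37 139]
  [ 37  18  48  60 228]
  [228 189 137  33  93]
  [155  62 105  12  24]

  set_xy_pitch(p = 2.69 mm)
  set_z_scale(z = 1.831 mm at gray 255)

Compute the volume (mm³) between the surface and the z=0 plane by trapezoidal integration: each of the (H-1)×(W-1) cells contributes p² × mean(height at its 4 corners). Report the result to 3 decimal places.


height_mm = gray/255 × 1.831; cell vol = 2.69² × mean(4 corners)
unit = 2.69² × 1.831 / (4×255) = 0.0129895 mm³ per gray-sum
row 0: Σ corner-gray over 4 cells = 2038  → 26.4726
row 1: Σ corner-gray over 4 cells = 1541  → 20.0168
row 2: Σ corner-gray over 4 cells = 1001  → 13.0025
row 3: Σ corner-gray over 4 cells = 1556  → 20.2117
row 4: Σ corner-gray over 4 cells = 1576  → 20.4715
Σ rows: total corner-gray = 7712  → 100.1751 mm³

100.175


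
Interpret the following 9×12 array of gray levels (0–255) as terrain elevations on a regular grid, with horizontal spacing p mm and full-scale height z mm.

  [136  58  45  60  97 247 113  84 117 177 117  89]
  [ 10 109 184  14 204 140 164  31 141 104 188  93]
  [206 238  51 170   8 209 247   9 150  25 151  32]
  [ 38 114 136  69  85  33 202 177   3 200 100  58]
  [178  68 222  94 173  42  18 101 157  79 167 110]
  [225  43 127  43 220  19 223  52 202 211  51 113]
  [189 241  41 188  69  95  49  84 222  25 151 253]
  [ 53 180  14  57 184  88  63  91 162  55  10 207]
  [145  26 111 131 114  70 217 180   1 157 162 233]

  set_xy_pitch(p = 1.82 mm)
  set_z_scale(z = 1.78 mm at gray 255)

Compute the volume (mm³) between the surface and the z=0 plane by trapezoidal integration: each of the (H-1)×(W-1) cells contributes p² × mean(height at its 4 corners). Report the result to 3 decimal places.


236.126

height_mm = gray/255 × 1.78; cell vol = 1.82² × mean(4 corners)
unit = 1.82² × 1.78 / (4×255) = 0.00578046 mm³ per gray-sum
row 0: Σ corner-gray over 11 cells = 5116  → 29.5728
row 1: Σ corner-gray over 11 cells = 5415  → 31.3012
row 2: Σ corner-gray over 11 cells = 5088  → 29.4110
row 3: Σ corner-gray over 11 cells = 4864  → 28.1162
row 4: Σ corner-gray over 11 cells = 5250  → 30.3474
row 5: Σ corner-gray over 11 cells = 5492  → 31.7463
row 6: Σ corner-gray over 11 cells = 4840  → 27.9774
row 7: Σ corner-gray over 11 cells = 4784  → 27.6537
Σ rows: total corner-gray = 40849  → 236.1261 mm³


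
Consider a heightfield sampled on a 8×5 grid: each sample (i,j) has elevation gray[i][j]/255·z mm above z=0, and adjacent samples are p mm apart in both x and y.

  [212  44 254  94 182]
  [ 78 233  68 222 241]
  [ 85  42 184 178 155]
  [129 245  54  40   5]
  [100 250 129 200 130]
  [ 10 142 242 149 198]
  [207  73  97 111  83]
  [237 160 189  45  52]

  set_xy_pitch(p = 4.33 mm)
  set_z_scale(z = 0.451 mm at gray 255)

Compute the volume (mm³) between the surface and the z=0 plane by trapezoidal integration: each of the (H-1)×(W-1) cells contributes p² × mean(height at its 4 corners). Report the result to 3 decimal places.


height_mm = gray/255 × 0.451; cell vol = 4.33² × mean(4 corners)
unit = 4.33² × 0.451 / (4×255) = 0.00828995 mm³ per gray-sum
row 0: Σ corner-gray over 4 cells = 2543  → 21.0814
row 1: Σ corner-gray over 4 cells = 2413  → 20.0037
row 2: Σ corner-gray over 4 cells = 1860  → 15.4193
row 3: Σ corner-gray over 4 cells = 2200  → 18.2379
row 4: Σ corner-gray over 4 cells = 2662  → 22.0679
row 5: Σ corner-gray over 4 cells = 2126  → 17.6244
row 6: Σ corner-gray over 4 cells = 1929  → 15.9913
Σ rows: total corner-gray = 15733  → 130.4259 mm³

130.426


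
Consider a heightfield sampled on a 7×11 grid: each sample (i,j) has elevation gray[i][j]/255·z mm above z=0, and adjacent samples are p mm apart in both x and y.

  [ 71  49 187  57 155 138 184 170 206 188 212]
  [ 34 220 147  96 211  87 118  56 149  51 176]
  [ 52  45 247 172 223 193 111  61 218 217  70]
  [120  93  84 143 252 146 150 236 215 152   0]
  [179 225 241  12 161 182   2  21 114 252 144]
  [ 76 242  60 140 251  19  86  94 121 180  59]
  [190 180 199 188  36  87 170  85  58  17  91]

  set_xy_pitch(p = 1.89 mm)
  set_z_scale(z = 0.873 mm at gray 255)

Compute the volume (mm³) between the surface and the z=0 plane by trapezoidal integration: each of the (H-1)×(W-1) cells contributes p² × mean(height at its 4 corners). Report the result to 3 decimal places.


101.123

height_mm = gray/255 × 0.873; cell vol = 1.89² × mean(4 corners)
unit = 1.89² × 0.873 / (4×255) = 0.0030573 mm³ per gray-sum
row 0: Σ corner-gray over 10 cells = 5431  → 16.6042
row 1: Σ corner-gray over 10 cells = 5576  → 17.0475
row 2: Σ corner-gray over 10 cells = 6158  → 18.8268
row 3: Σ corner-gray over 10 cells = 5805  → 17.7476
row 4: Σ corner-gray over 10 cells = 5264  → 16.0936
row 5: Σ corner-gray over 10 cells = 4842  → 14.8034
Σ rows: total corner-gray = 33076  → 101.1232 mm³


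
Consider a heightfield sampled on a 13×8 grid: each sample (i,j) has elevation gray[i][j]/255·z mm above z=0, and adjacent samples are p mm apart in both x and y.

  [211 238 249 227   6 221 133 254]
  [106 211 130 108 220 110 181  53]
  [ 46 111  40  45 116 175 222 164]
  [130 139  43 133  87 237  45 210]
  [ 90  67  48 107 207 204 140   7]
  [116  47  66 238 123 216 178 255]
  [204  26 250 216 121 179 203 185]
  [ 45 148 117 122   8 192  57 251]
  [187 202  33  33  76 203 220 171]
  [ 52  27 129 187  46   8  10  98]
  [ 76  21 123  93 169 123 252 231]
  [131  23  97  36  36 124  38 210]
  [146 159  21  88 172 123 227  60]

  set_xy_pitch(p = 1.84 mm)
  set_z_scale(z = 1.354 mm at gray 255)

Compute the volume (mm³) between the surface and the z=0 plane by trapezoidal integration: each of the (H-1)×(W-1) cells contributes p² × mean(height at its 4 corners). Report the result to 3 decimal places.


height_mm = gray/255 × 1.354; cell vol = 1.84² × mean(4 corners)
unit = 1.84² × 1.354 / (4×255) = 0.00449422 mm³ per gray-sum
row 0: Σ corner-gray over 7 cells = 4692  → 21.0869
row 1: Σ corner-gray over 7 cells = 3707  → 16.6601
row 2: Σ corner-gray over 7 cells = 3336  → 14.9927
row 3: Σ corner-gray over 7 cells = 3351  → 15.0601
row 4: Σ corner-gray over 7 cells = 3750  → 16.8533
row 5: Σ corner-gray over 7 cells = 4486  → 20.1611
row 6: Σ corner-gray over 7 cells = 3963  → 17.8106
row 7: Σ corner-gray over 7 cells = 3476  → 15.6219
row 8: Σ corner-gray over 7 cells = 2856  → 12.8355
row 9: Σ corner-gray over 7 cells = 2833  → 12.7321
row 10: Σ corner-gray over 7 cells = 2918  → 13.1141
row 11: Σ corner-gray over 7 cells = 2835  → 12.7411
Σ rows: total corner-gray = 42203  → 189.6695 mm³

189.669


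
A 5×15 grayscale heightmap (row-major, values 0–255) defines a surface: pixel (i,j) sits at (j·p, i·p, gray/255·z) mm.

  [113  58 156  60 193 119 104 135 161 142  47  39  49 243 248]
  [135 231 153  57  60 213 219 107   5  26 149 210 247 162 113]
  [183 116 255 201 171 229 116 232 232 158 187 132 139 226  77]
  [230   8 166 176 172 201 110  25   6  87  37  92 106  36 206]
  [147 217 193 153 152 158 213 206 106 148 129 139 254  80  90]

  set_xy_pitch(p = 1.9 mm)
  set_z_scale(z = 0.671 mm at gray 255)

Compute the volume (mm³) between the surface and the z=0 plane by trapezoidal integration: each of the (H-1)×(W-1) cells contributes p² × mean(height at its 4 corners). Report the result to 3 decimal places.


height_mm = gray/255 × 0.671; cell vol = 1.9² × mean(4 corners)
unit = 1.9² × 0.671 / (4×255) = 0.00237481 mm³ per gray-sum
row 0: Σ corner-gray over 14 cells = 7299  → 17.3338
row 1: Σ corner-gray over 14 cells = 8974  → 21.3116
row 2: Σ corner-gray over 14 cells = 7928  → 18.8275
row 3: Σ corner-gray over 14 cells = 7413  → 17.6045
Σ rows: total corner-gray = 31614  → 75.0774 mm³

75.077
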